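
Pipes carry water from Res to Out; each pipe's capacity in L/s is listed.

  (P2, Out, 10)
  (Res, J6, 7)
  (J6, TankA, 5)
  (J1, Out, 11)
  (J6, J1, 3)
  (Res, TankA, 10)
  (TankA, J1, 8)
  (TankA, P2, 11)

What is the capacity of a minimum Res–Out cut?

Augment Res→J6→J1→Out: bottleneck 3, flow now 3.
Augment Res→TankA→J1→Out: bottleneck 8, flow now 11.
Augment Res→TankA→P2→Out: bottleneck 2, flow now 13.
Augment Res→J6→TankA→P2→Out: bottleneck 4, flow now 17.
No augmenting path remains; maximum flow = 17.
By max-flow min-cut, the minimum cut capacity equals the max flow.
In the residual graph, reachable from Res: {Res}.
Min-cut edges: Res→J6 (7), Res→TankA (10); capacity 7 + 10 = 17.

17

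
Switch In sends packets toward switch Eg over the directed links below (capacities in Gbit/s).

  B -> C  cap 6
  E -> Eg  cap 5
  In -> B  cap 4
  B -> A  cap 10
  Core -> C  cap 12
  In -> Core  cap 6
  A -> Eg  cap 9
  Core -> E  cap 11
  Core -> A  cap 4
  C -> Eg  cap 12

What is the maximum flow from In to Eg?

Augment In→B→A→Eg: bottleneck 4, flow now 4.
Augment In→Core→A→Eg: bottleneck 4, flow now 8.
Augment In→Core→C→Eg: bottleneck 2, flow now 10.
No augmenting path remains; maximum flow = 10.
In the residual graph, reachable from In: {In}.
Min-cut edges: In→B (4), In→Core (6); capacity 4 + 6 = 10.
This cut is saturated, so no flow can exceed 10.

10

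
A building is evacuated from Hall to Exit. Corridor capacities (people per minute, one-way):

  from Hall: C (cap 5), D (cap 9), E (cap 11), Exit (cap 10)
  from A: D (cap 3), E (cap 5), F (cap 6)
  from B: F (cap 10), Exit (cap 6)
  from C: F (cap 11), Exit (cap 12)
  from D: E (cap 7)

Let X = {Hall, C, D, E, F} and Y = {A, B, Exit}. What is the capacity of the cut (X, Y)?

Edges leaving {Hall, C, D, E, F}: Hall→Exit (10), C→Exit (12).
Cut capacity = 10 + 12 = 22.

22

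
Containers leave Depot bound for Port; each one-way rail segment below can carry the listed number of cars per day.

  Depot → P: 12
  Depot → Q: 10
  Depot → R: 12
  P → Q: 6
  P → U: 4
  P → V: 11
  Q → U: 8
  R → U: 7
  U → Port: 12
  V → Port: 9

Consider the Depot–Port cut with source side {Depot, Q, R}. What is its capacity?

Edges leaving {Depot, Q, R}: Depot→P (12), Q→U (8), R→U (7).
Cut capacity = 12 + 8 + 7 = 27.

27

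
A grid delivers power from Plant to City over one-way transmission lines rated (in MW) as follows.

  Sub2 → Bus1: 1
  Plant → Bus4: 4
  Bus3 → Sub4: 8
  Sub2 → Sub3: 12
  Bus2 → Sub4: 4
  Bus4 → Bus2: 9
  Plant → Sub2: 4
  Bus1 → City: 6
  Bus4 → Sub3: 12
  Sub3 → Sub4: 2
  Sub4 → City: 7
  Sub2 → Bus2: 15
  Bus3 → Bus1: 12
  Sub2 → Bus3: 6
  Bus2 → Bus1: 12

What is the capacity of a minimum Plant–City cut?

8

Augment Plant→Sub2→Bus1→City: bottleneck 1, flow now 1.
Augment Plant→Bus4→Sub3→Sub4→City: bottleneck 2, flow now 3.
Augment Plant→Bus4→Bus2→Bus1→City: bottleneck 2, flow now 5.
Augment Plant→Sub2→Bus3→Bus1→City: bottleneck 3, flow now 8.
No augmenting path remains; maximum flow = 8.
By max-flow min-cut, the minimum cut capacity equals the max flow.
In the residual graph, reachable from Plant: {Plant}.
Min-cut edges: Plant→Bus4 (4), Plant→Sub2 (4); capacity 4 + 4 = 8.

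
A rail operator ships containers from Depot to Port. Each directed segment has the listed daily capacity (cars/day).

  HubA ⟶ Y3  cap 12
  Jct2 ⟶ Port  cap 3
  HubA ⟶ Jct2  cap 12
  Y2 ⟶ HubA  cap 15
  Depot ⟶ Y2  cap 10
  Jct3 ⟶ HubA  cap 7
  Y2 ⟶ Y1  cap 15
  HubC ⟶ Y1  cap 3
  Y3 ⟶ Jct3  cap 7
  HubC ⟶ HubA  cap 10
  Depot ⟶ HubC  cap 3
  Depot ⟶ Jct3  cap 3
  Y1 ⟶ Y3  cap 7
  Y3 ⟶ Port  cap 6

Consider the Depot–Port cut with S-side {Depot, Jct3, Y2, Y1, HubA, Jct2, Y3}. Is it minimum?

Given cut capacity: 3 + 3 + 6 = 12.
Augment Depot→Jct3→HubA→Jct2→Port: bottleneck 3, flow now 3.
Augment Depot→HubC→Y1→Y3→Port: bottleneck 3, flow now 6.
Augment Depot→Y2→Y1→Y3→Port: bottleneck 3, flow now 9.
No augmenting path remains; maximum flow = 9.
In the residual graph, reachable from Depot: {Depot, Jct3, HubC, Y2, Y1, HubA, Jct2, Y3}.
Min-cut edges: Jct2→Port (3), Y3→Port (6); capacity 3 + 6 = 9.
Cut capacity 12 exceeds the max flow 9, so it is not minimum.

No — its capacity is 12, but the minimum cut has capacity 9.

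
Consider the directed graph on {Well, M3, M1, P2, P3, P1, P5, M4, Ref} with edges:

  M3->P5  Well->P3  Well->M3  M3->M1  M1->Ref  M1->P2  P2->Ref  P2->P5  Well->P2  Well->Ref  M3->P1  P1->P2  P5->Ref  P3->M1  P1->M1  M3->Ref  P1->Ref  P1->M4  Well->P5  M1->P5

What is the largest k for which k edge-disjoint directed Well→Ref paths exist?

Assign every edge capacity 1; by Menger, the answer equals the max flow.
Path Well→Ref (+1); total 1.
Path Well→M3→Ref (+1); total 2.
Path Well→P2→Ref (+1); total 3.
Path Well→P5→Ref (+1); total 4.
Path Well→P3→M1→Ref (+1); total 5.
No residual Well→Ref path; max flow = 5.
Certifying cut of size 5: {Well→M3, Well→P2, Well→P3, Well→P5, Well→Ref}.

5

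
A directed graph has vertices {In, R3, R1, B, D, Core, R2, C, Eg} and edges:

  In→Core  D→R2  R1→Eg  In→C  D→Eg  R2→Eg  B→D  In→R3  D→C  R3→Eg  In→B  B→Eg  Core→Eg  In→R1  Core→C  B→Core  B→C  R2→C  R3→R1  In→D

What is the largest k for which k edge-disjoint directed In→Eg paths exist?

Assign every edge capacity 1; by Menger, the answer equals the max flow.
Path In→R3→Eg (+1); total 1.
Path In→R1→Eg (+1); total 2.
Path In→B→Eg (+1); total 3.
Path In→D→Eg (+1); total 4.
Path In→Core→Eg (+1); total 5.
No residual In→Eg path; max flow = 5.
Certifying cut of size 5: {In→B, In→Core, In→D, In→R1, In→R3}.

5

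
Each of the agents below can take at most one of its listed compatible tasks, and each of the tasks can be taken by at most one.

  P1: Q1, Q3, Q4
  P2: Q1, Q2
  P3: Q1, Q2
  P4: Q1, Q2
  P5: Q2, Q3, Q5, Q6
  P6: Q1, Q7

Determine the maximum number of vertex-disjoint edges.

Unit-capacity flow: source→left, listed edges, right→sink; max matching = max flow.
Augmenting path P1→Q1 (+1); matched 1.
Augmenting path P2→Q2 (+1); matched 2.
Augmenting path P5→Q3 (+1); matched 3.
Augmenting path P6→Q7 (+1); matched 4.
Augmenting path P3→Q1→P1→Q4 (+1); matched 5.
No augmenting path remains; maximum matching = 5.
König certificate: {P1, P5, P6, Q1, Q2} is a vertex cover of size 5 (every listed pair touches it), so no matching can be larger.

5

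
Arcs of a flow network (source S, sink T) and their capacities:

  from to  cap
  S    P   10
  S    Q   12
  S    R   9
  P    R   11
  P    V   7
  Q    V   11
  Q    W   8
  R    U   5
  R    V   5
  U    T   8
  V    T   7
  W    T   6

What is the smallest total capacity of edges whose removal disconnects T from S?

18

Augment S→P→V→T: bottleneck 7, flow now 7.
Augment S→Q→W→T: bottleneck 6, flow now 13.
Augment S→R→U→T: bottleneck 5, flow now 18.
No augmenting path remains; maximum flow = 18.
By max-flow min-cut, the minimum cut capacity equals the max flow.
In the residual graph, reachable from S: {S, P, Q, R, V, W}.
Min-cut edges: R→U (5), V→T (7), W→T (6); capacity 5 + 7 + 6 = 18.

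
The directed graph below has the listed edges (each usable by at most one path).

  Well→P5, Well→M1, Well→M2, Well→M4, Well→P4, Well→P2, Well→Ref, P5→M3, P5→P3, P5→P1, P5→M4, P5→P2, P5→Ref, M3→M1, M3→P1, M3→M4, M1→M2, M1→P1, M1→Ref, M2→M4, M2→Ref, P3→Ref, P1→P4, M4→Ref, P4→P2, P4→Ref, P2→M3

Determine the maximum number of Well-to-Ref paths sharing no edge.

Assign every edge capacity 1; by Menger, the answer equals the max flow.
Path Well→Ref (+1); total 1.
Path Well→P5→Ref (+1); total 2.
Path Well→M1→Ref (+1); total 3.
Path Well→M2→Ref (+1); total 4.
Path Well→M4→Ref (+1); total 5.
Path Well→P4→Ref (+1); total 6.
No residual Well→Ref path; max flow = 6.
Certifying cut of size 6: {M1→Ref, M2→Ref, M4→Ref, P4→Ref, Well→P5, Well→Ref}.

6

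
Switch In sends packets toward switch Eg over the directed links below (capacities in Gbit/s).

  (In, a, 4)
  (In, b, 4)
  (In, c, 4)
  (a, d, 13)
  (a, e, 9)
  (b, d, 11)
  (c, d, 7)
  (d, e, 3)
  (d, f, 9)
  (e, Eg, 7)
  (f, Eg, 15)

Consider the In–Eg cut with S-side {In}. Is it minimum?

Given cut capacity: 4 + 4 + 4 = 12.
Augment In→a→e→Eg: bottleneck 4, flow now 4.
Augment In→b→d→e→Eg: bottleneck 3, flow now 7.
Augment In→b→d→f→Eg: bottleneck 1, flow now 8.
Augment In→c→d→f→Eg: bottleneck 4, flow now 12.
No augmenting path remains; maximum flow = 12.
Cut capacity 12 equals the max flow, so it is a minimum cut.

Yes — it is a minimum cut (capacity 12).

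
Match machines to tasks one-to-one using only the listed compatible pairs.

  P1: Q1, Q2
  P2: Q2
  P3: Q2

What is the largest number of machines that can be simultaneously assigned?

2

Unit-capacity flow: source→left, listed edges, right→sink; max matching = max flow.
Augmenting path P1→Q1 (+1); matched 1.
Augmenting path P2→Q2 (+1); matched 2.
No augmenting path remains; maximum matching = 2.
König certificate: {P1, Q2} is a vertex cover of size 2 (every listed pair touches it), so no matching can be larger.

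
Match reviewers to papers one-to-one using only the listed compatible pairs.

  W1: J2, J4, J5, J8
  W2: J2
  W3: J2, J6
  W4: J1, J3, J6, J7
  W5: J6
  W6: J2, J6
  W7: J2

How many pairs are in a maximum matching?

4

Unit-capacity flow: source→left, listed edges, right→sink; max matching = max flow.
Augmenting path W1→J2 (+1); matched 1.
Augmenting path W3→J6 (+1); matched 2.
Augmenting path W4→J1 (+1); matched 3.
Augmenting path W2→J2→W1→J4 (+1); matched 4.
No augmenting path remains; maximum matching = 4.
König certificate: {W1, W4, J2, J6} is a vertex cover of size 4 (every listed pair touches it), so no matching can be larger.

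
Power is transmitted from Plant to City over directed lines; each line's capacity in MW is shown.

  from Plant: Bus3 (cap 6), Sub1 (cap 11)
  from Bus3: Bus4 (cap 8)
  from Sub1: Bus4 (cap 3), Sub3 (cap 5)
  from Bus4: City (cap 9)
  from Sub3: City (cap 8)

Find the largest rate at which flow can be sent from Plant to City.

14

Augment Plant→Bus3→Bus4→City: bottleneck 6, flow now 6.
Augment Plant→Sub1→Bus4→City: bottleneck 3, flow now 9.
Augment Plant→Sub1→Sub3→City: bottleneck 5, flow now 14.
No augmenting path remains; maximum flow = 14.
In the residual graph, reachable from Plant: {Plant, Sub1}.
Min-cut edges: Plant→Bus3 (6), Sub1→Bus4 (3), Sub1→Sub3 (5); capacity 6 + 3 + 5 = 14.
This cut is saturated, so no flow can exceed 14.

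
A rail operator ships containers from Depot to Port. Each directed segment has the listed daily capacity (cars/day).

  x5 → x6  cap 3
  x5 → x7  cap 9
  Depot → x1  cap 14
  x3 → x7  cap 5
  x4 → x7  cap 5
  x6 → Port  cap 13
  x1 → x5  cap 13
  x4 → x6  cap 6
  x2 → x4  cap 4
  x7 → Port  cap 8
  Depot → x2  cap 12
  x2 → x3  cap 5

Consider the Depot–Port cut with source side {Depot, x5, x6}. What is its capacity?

Edges leaving {Depot, x5, x6}: Depot→x1 (14), Depot→x2 (12), x5→x7 (9), x6→Port (13).
Cut capacity = 14 + 12 + 9 + 13 = 48.

48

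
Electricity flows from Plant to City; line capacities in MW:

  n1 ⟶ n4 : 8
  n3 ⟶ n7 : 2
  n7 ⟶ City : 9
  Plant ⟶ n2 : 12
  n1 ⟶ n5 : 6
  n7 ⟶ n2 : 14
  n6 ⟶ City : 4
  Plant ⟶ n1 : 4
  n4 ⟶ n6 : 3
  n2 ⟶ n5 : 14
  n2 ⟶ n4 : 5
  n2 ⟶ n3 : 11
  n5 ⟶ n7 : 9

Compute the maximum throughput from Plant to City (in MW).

Augment Plant→n1→n4→n6→City: bottleneck 3, flow now 3.
Augment Plant→n1→n5→n7→City: bottleneck 1, flow now 4.
Augment Plant→n2→n3→n7→City: bottleneck 2, flow now 6.
Augment Plant→n2→n5→n7→City: bottleneck 6, flow now 12.
No augmenting path remains; maximum flow = 12.
In the residual graph, reachable from Plant: {Plant, n1, n2, n3, n4, n5, n7}.
Min-cut edges: n4→n6 (3), n7→City (9); capacity 3 + 9 = 12.
This cut is saturated, so no flow can exceed 12.

12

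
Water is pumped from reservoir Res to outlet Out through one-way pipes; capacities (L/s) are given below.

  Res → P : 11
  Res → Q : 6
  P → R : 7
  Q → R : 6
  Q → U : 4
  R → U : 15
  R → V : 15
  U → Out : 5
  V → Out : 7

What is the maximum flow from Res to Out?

12

Augment Res→Q→U→Out: bottleneck 4, flow now 4.
Augment Res→P→R→U→Out: bottleneck 1, flow now 5.
Augment Res→P→R→V→Out: bottleneck 6, flow now 11.
Augment Res→Q→R→V→Out: bottleneck 1, flow now 12.
No augmenting path remains; maximum flow = 12.
In the residual graph, reachable from Res: {Res, P, Q, R, U, V}.
Min-cut edges: U→Out (5), V→Out (7); capacity 5 + 7 = 12.
This cut is saturated, so no flow can exceed 12.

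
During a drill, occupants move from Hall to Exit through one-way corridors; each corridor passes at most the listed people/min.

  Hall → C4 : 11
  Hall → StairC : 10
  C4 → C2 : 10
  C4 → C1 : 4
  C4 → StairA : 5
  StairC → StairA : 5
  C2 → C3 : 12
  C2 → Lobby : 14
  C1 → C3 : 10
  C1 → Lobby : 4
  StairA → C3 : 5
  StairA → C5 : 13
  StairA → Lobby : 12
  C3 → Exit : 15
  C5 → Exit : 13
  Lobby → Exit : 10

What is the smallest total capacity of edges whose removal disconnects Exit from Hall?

16

Augment Hall→C4→C2→C3→Exit: bottleneck 10, flow now 10.
Augment Hall→C4→C1→C3→Exit: bottleneck 1, flow now 11.
Augment Hall→StairC→StairA→C3→Exit: bottleneck 4, flow now 15.
Augment Hall→StairC→StairA→C5→Exit: bottleneck 1, flow now 16.
No augmenting path remains; maximum flow = 16.
By max-flow min-cut, the minimum cut capacity equals the max flow.
In the residual graph, reachable from Hall: {Hall, StairC}.
Min-cut edges: Hall→C4 (11), StairC→StairA (5); capacity 11 + 5 = 16.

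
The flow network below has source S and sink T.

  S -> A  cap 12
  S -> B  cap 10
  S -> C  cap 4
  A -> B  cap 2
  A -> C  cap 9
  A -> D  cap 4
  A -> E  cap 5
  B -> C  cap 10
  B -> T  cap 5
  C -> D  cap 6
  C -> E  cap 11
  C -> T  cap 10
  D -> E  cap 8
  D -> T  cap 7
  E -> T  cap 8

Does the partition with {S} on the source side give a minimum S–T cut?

Yes — it is a minimum cut (capacity 26).

Given cut capacity: 12 + 10 + 4 = 26.
Augment S→B→T: bottleneck 5, flow now 5.
Augment S→C→T: bottleneck 4, flow now 9.
Augment S→A→C→T: bottleneck 6, flow now 15.
Augment S→A→D→T: bottleneck 4, flow now 19.
Augment S→A→E→T: bottleneck 2, flow now 21.
Augment S→B→C→D→T: bottleneck 3, flow now 24.
Augment S→B→C→E→T: bottleneck 2, flow now 26.
No augmenting path remains; maximum flow = 26.
Cut capacity 26 equals the max flow, so it is a minimum cut.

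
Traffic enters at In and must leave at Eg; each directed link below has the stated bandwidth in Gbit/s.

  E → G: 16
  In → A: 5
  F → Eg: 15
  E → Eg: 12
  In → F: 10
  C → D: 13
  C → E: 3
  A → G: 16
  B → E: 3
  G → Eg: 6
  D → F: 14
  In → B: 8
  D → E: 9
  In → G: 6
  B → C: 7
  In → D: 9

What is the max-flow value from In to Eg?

33

Augment In→F→Eg: bottleneck 10, flow now 10.
Augment In→G→Eg: bottleneck 6, flow now 16.
Augment In→B→E→Eg: bottleneck 3, flow now 19.
Augment In→D→E→Eg: bottleneck 9, flow now 28.
Augment In→B→C→D→F→Eg: bottleneck 5, flow now 33.
No augmenting path remains; maximum flow = 33.
In the residual graph, reachable from In: {In, A, G}.
Min-cut edges: In→B (8), In→D (9), In→F (10), G→Eg (6); capacity 8 + 9 + 10 + 6 = 33.
This cut is saturated, so no flow can exceed 33.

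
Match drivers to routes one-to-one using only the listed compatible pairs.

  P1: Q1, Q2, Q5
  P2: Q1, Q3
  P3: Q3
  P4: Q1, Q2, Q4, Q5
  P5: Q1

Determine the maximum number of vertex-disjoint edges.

4

Unit-capacity flow: source→left, listed edges, right→sink; max matching = max flow.
Augmenting path P1→Q1 (+1); matched 1.
Augmenting path P2→Q3 (+1); matched 2.
Augmenting path P4→Q2 (+1); matched 3.
Augmenting path P5→Q1→P1→Q5 (+1); matched 4.
No augmenting path remains; maximum matching = 4.
König certificate: {P1, P4, Q1, Q3} is a vertex cover of size 4 (every listed pair touches it), so no matching can be larger.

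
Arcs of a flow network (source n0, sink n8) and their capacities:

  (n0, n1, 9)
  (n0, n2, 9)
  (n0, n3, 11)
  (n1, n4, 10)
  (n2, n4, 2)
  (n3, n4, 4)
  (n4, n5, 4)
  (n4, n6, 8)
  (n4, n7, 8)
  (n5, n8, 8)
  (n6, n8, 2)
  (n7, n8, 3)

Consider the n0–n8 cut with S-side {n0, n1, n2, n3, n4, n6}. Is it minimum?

No — its capacity is 14, but the minimum cut has capacity 9.

Given cut capacity: 4 + 8 + 2 = 14.
Augment n0→n1→n4→n5→n8: bottleneck 4, flow now 4.
Augment n0→n1→n4→n6→n8: bottleneck 2, flow now 6.
Augment n0→n1→n4→n7→n8: bottleneck 3, flow now 9.
No augmenting path remains; maximum flow = 9.
In the residual graph, reachable from n0: {n0, n1, n2, n3, n4, n6, n7}.
Min-cut edges: n4→n5 (4), n6→n8 (2), n7→n8 (3); capacity 4 + 2 + 3 = 9.
Cut capacity 14 exceeds the max flow 9, so it is not minimum.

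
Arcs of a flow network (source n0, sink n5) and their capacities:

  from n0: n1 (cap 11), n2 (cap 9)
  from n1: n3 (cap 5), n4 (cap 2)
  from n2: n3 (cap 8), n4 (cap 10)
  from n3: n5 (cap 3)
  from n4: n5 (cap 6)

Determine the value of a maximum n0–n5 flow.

9

Augment n0→n1→n3→n5: bottleneck 3, flow now 3.
Augment n0→n1→n4→n5: bottleneck 2, flow now 5.
Augment n0→n2→n4→n5: bottleneck 4, flow now 9.
No augmenting path remains; maximum flow = 9.
In the residual graph, reachable from n0: {n0, n1, n2, n3, n4}.
Min-cut edges: n3→n5 (3), n4→n5 (6); capacity 3 + 6 = 9.
This cut is saturated, so no flow can exceed 9.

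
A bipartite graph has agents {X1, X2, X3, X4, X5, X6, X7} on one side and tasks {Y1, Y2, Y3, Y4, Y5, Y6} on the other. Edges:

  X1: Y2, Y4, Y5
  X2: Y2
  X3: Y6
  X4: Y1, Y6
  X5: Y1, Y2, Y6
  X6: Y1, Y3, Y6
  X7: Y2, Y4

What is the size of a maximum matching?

6

Unit-capacity flow: source→left, listed edges, right→sink; max matching = max flow.
Augmenting path X1→Y2 (+1); matched 1.
Augmenting path X3→Y6 (+1); matched 2.
Augmenting path X4→Y1 (+1); matched 3.
Augmenting path X6→Y3 (+1); matched 4.
Augmenting path X7→Y4 (+1); matched 5.
Augmenting path X2→Y2→X1→Y5 (+1); matched 6.
No augmenting path remains; maximum matching = 6.
König certificate: {X1, X6, X7, Y1, Y2, Y6} is a vertex cover of size 6 (every listed pair touches it), so no matching can be larger.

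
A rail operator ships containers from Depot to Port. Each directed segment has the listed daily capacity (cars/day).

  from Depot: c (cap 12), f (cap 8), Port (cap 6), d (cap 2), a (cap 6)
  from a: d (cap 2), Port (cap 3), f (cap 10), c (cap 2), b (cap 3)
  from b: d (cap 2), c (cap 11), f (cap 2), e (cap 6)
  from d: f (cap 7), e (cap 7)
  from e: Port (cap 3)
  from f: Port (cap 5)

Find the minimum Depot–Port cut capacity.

Augment Depot→Port: bottleneck 6, flow now 6.
Augment Depot→a→Port: bottleneck 3, flow now 9.
Augment Depot→f→Port: bottleneck 5, flow now 14.
Augment Depot→d→e→Port: bottleneck 2, flow now 16.
Augment Depot→a→b→e→Port: bottleneck 1, flow now 17.
No augmenting path remains; maximum flow = 17.
By max-flow min-cut, the minimum cut capacity equals the max flow.
In the residual graph, reachable from Depot: {Depot, a, b, c, d, e, f}.
Min-cut edges: Depot→Port (6), a→Port (3), e→Port (3), f→Port (5); capacity 6 + 3 + 3 + 5 = 17.

17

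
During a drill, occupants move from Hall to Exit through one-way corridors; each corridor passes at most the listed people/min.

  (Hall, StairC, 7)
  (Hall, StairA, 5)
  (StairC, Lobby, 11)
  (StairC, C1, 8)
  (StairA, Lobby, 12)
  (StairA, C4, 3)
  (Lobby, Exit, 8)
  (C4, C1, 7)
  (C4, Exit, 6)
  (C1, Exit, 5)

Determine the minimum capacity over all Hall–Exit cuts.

Augment Hall→StairC→Lobby→Exit: bottleneck 7, flow now 7.
Augment Hall→StairA→Lobby→Exit: bottleneck 1, flow now 8.
Augment Hall→StairA→C4→Exit: bottleneck 3, flow now 11.
Augment Hall→StairA→Lobby→StairC→C1→Exit: bottleneck 1, flow now 12. (uses reverse residual edge)
No augmenting path remains; maximum flow = 12.
By max-flow min-cut, the minimum cut capacity equals the max flow.
In the residual graph, reachable from Hall: {Hall}.
Min-cut edges: Hall→StairC (7), Hall→StairA (5); capacity 7 + 5 = 12.

12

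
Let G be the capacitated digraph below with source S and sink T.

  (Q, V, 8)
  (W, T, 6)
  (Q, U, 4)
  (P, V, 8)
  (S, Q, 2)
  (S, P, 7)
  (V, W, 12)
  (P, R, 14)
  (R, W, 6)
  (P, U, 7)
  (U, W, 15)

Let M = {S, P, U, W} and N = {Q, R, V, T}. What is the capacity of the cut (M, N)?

30

Edges leaving {S, P, U, W}: S→Q (2), P→R (14), P→V (8), W→T (6).
Cut capacity = 2 + 14 + 8 + 6 = 30.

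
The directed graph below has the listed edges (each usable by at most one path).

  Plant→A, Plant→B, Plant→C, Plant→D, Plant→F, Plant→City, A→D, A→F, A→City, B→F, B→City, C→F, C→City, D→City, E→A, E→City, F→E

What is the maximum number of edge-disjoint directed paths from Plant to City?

6

Assign every edge capacity 1; by Menger, the answer equals the max flow.
Path Plant→City (+1); total 1.
Path Plant→A→City (+1); total 2.
Path Plant→B→City (+1); total 3.
Path Plant→C→City (+1); total 4.
Path Plant→D→City (+1); total 5.
Path Plant→F→E→City (+1); total 6.
No residual Plant→City path; max flow = 6.
Certifying cut of size 6: {Plant→A, Plant→B, Plant→C, Plant→City, Plant→D, Plant→F}.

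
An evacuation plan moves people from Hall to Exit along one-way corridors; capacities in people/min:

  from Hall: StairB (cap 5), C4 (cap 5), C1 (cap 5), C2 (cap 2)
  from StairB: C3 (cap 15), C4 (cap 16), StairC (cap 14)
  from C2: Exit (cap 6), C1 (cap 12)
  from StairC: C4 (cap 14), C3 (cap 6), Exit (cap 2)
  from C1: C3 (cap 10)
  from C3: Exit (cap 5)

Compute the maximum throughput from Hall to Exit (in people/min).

Augment Hall→C2→Exit: bottleneck 2, flow now 2.
Augment Hall→StairB→StairC→Exit: bottleneck 2, flow now 4.
Augment Hall→StairB→C3→Exit: bottleneck 3, flow now 7.
Augment Hall→C1→C3→Exit: bottleneck 2, flow now 9.
No augmenting path remains; maximum flow = 9.
In the residual graph, reachable from Hall: {Hall, StairB, StairC, C1, C3, C4}.
Min-cut edges: Hall→C2 (2), StairC→Exit (2), C3→Exit (5); capacity 2 + 2 + 5 = 9.
This cut is saturated, so no flow can exceed 9.

9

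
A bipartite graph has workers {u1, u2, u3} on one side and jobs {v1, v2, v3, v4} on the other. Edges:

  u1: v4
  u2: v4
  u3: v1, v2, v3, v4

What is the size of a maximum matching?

2

Unit-capacity flow: source→left, listed edges, right→sink; max matching = max flow.
Augmenting path u1→v4 (+1); matched 1.
Augmenting path u3→v1 (+1); matched 2.
No augmenting path remains; maximum matching = 2.
König certificate: {u3, v4} is a vertex cover of size 2 (every listed pair touches it), so no matching can be larger.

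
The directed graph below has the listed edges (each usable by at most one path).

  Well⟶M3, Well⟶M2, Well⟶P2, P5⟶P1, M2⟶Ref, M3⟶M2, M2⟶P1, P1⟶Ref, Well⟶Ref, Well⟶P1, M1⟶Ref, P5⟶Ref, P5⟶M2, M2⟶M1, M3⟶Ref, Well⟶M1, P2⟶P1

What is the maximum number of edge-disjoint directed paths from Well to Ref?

5

Assign every edge capacity 1; by Menger, the answer equals the max flow.
Path Well→Ref (+1); total 1.
Path Well→M3→Ref (+1); total 2.
Path Well→M2→Ref (+1); total 3.
Path Well→M1→Ref (+1); total 4.
Path Well→P1→Ref (+1); total 5.
No residual Well→Ref path; max flow = 5.
Certifying cut of size 5: {P1→Ref, Well→M1, Well→M2, Well→M3, Well→Ref}.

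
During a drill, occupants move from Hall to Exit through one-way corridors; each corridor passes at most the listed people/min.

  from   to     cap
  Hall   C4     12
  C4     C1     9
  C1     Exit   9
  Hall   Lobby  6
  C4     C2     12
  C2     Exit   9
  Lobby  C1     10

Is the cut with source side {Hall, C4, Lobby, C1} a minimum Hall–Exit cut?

No — its capacity is 21, but the minimum cut has capacity 18.

Given cut capacity: 12 + 9 = 21.
Augment Hall→C4→C1→Exit: bottleneck 9, flow now 9.
Augment Hall→C4→C2→Exit: bottleneck 3, flow now 12.
Augment Hall→Lobby→C1→C4→C2→Exit: bottleneck 6, flow now 18. (uses reverse residual edge)
No augmenting path remains; maximum flow = 18.
In the residual graph, reachable from Hall: {Hall}.
Min-cut edges: Hall→C4 (12), Hall→Lobby (6); capacity 12 + 6 = 18.
Cut capacity 21 exceeds the max flow 18, so it is not minimum.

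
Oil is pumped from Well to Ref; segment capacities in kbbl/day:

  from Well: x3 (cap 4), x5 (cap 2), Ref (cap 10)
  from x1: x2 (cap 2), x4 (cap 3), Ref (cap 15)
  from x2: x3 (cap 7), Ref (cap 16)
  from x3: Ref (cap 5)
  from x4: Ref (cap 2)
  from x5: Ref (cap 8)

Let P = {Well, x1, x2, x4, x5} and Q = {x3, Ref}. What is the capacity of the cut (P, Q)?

Edges leaving {Well, x1, x2, x4, x5}: Well→x3 (4), Well→Ref (10), x1→Ref (15), x2→x3 (7), x2→Ref (16), x4→Ref (2), x5→Ref (8).
Cut capacity = 4 + 10 + 15 + 7 + 16 + 2 + 8 = 62.

62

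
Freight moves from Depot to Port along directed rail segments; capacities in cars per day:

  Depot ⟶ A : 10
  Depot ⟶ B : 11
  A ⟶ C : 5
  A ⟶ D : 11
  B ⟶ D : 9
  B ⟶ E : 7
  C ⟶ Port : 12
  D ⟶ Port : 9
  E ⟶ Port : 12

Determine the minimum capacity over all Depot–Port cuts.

Augment Depot→A→C→Port: bottleneck 5, flow now 5.
Augment Depot→A→D→Port: bottleneck 5, flow now 10.
Augment Depot→B→D→Port: bottleneck 4, flow now 14.
Augment Depot→B→E→Port: bottleneck 7, flow now 21.
No augmenting path remains; maximum flow = 21.
By max-flow min-cut, the minimum cut capacity equals the max flow.
In the residual graph, reachable from Depot: {Depot}.
Min-cut edges: Depot→A (10), Depot→B (11); capacity 10 + 11 = 21.

21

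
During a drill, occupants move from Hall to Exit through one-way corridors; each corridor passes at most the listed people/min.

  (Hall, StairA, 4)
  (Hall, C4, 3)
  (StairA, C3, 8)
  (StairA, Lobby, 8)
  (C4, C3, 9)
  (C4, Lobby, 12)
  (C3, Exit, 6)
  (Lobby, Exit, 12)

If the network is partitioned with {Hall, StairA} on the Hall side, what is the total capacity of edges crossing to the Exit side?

Edges leaving {Hall, StairA}: Hall→C4 (3), StairA→C3 (8), StairA→Lobby (8).
Cut capacity = 3 + 8 + 8 = 19.

19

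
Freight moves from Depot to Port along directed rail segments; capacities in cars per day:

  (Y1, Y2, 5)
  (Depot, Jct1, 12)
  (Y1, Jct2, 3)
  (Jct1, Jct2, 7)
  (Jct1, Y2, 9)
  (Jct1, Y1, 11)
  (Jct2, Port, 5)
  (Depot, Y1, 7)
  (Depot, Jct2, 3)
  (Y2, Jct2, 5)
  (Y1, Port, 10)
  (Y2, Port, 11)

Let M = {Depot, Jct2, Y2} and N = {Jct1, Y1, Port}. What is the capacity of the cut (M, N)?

Edges leaving {Depot, Jct2, Y2}: Depot→Jct1 (12), Depot→Y1 (7), Jct2→Port (5), Y2→Port (11).
Cut capacity = 12 + 7 + 5 + 11 = 35.

35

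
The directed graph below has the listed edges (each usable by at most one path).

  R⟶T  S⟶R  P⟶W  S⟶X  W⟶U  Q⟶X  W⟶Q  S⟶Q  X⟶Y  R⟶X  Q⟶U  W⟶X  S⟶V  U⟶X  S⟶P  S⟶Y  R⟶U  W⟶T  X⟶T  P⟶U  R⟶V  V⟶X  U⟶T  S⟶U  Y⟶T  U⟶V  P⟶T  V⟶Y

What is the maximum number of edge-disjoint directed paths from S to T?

Assign every edge capacity 1; by Menger, the answer equals the max flow.
Path S→P→T (+1); total 1.
Path S→R→T (+1); total 2.
Path S→U→T (+1); total 3.
Path S→X→T (+1); total 4.
Path S→Y→T (+1); total 5.
No residual S→T path; max flow = 5.
Certifying cut of size 5: {S→P, S→R, U→T, X→T, Y→T}.

5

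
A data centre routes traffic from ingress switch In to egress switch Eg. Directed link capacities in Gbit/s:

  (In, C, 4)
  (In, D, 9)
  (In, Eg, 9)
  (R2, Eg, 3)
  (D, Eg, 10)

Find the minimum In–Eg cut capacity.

18

Augment In→Eg: bottleneck 9, flow now 9.
Augment In→D→Eg: bottleneck 9, flow now 18.
No augmenting path remains; maximum flow = 18.
By max-flow min-cut, the minimum cut capacity equals the max flow.
In the residual graph, reachable from In: {In, C}.
Min-cut edges: In→D (9), In→Eg (9); capacity 9 + 9 = 18.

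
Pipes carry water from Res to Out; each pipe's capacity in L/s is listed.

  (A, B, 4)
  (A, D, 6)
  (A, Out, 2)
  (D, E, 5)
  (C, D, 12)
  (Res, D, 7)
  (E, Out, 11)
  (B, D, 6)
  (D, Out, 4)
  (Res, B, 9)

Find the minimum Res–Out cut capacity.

Augment Res→D→Out: bottleneck 4, flow now 4.
Augment Res→D→E→Out: bottleneck 3, flow now 7.
Augment Res→B→D→E→Out: bottleneck 2, flow now 9.
No augmenting path remains; maximum flow = 9.
By max-flow min-cut, the minimum cut capacity equals the max flow.
In the residual graph, reachable from Res: {Res, B, D}.
Min-cut edges: D→E (5), D→Out (4); capacity 5 + 4 = 9.

9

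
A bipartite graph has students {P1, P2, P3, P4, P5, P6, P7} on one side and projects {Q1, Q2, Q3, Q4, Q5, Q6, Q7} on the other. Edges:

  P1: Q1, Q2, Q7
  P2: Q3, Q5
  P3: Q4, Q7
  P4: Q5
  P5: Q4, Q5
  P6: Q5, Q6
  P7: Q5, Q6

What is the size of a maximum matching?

6

Unit-capacity flow: source→left, listed edges, right→sink; max matching = max flow.
Augmenting path P1→Q1 (+1); matched 1.
Augmenting path P2→Q3 (+1); matched 2.
Augmenting path P3→Q4 (+1); matched 3.
Augmenting path P4→Q5 (+1); matched 4.
Augmenting path P6→Q6 (+1); matched 5.
Augmenting path P5→Q4→P3→Q7 (+1); matched 6.
No augmenting path remains; maximum matching = 6.
König certificate: {P1, P2, P3, P5, Q5, Q6} is a vertex cover of size 6 (every listed pair touches it), so no matching can be larger.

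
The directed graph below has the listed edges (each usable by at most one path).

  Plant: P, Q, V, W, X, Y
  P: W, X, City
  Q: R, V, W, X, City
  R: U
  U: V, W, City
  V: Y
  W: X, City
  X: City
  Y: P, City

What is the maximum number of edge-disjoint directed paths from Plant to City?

Assign every edge capacity 1; by Menger, the answer equals the max flow.
Path Plant→P→City (+1); total 1.
Path Plant→Q→City (+1); total 2.
Path Plant→W→City (+1); total 3.
Path Plant→X→City (+1); total 4.
Path Plant→Y→City (+1); total 5.
No residual Plant→City path; max flow = 5.
Certifying cut of size 5: {P→City, Plant→Q, W→City, X→City, Y→City}.

5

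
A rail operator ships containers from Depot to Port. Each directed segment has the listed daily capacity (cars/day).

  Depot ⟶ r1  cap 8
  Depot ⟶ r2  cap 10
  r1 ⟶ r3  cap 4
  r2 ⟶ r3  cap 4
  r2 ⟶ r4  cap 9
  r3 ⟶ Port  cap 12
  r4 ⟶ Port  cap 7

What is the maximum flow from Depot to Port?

Augment Depot→r1→r3→Port: bottleneck 4, flow now 4.
Augment Depot→r2→r3→Port: bottleneck 4, flow now 8.
Augment Depot→r2→r4→Port: bottleneck 6, flow now 14.
No augmenting path remains; maximum flow = 14.
In the residual graph, reachable from Depot: {Depot, r1}.
Min-cut edges: Depot→r2 (10), r1→r3 (4); capacity 10 + 4 = 14.
This cut is saturated, so no flow can exceed 14.

14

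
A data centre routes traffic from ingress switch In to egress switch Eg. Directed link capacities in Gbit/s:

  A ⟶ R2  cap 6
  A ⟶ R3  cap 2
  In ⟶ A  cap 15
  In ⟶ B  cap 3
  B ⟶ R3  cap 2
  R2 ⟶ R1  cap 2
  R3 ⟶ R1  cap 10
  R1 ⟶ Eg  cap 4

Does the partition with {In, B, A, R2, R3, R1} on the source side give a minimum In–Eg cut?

Given cut capacity: 4 = 4.
Augment In→B→R3→R1→Eg: bottleneck 2, flow now 2.
Augment In→A→R2→R1→Eg: bottleneck 2, flow now 4.
No augmenting path remains; maximum flow = 4.
Cut capacity 4 equals the max flow, so it is a minimum cut.

Yes — it is a minimum cut (capacity 4).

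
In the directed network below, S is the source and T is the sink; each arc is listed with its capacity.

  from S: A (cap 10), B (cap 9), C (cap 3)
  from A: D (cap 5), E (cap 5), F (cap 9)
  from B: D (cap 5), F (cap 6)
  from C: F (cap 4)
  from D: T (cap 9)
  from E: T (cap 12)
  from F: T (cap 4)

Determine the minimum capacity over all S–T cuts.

18

Augment S→A→D→T: bottleneck 5, flow now 5.
Augment S→A→E→T: bottleneck 5, flow now 10.
Augment S→B→D→T: bottleneck 4, flow now 14.
Augment S→B→F→T: bottleneck 4, flow now 18.
No augmenting path remains; maximum flow = 18.
By max-flow min-cut, the minimum cut capacity equals the max flow.
In the residual graph, reachable from S: {S, A, B, C, D, F}.
Min-cut edges: A→E (5), D→T (9), F→T (4); capacity 5 + 9 + 4 = 18.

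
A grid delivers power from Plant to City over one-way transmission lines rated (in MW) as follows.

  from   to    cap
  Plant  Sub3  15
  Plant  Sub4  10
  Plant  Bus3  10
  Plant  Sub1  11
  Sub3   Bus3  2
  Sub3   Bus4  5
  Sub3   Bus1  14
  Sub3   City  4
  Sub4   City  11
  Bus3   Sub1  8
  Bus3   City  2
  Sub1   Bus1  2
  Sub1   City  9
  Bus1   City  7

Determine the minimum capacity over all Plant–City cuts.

Augment Plant→Sub3→City: bottleneck 4, flow now 4.
Augment Plant→Sub4→City: bottleneck 10, flow now 14.
Augment Plant→Bus3→City: bottleneck 2, flow now 16.
Augment Plant→Sub1→City: bottleneck 9, flow now 25.
Augment Plant→Sub3→Bus1→City: bottleneck 7, flow now 32.
No augmenting path remains; maximum flow = 32.
By max-flow min-cut, the minimum cut capacity equals the max flow.
In the residual graph, reachable from Plant: {Plant, Sub3, Bus3, Sub1, Bus4, Bus1}.
Min-cut edges: Plant→Sub4 (10), Sub3→City (4), Bus3→City (2), Sub1→City (9), Bus1→City (7); capacity 10 + 4 + 2 + 9 + 7 = 32.

32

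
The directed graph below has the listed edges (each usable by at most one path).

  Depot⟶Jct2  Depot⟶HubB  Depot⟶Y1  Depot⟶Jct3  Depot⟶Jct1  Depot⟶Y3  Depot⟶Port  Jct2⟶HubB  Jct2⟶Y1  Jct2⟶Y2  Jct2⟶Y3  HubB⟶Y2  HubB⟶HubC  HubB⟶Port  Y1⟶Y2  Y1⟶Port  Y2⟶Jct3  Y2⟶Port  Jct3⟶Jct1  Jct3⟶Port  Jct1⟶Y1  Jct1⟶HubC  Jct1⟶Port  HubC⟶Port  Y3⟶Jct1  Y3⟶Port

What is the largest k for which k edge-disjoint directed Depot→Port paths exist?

7

Assign every edge capacity 1; by Menger, the answer equals the max flow.
Path Depot→Port (+1); total 1.
Path Depot→HubB→Port (+1); total 2.
Path Depot→Y1→Port (+1); total 3.
Path Depot→Jct3→Port (+1); total 4.
Path Depot→Jct1→Port (+1); total 5.
Path Depot→Y3→Port (+1); total 6.
Path Depot→Jct2→Y2→Port (+1); total 7.
No residual Depot→Port path; max flow = 7.
Certifying cut of size 7: {Depot→HubB, Depot→Jct1, Depot→Jct2, Depot→Jct3, Depot→Port, Depot→Y1, Depot→Y3}.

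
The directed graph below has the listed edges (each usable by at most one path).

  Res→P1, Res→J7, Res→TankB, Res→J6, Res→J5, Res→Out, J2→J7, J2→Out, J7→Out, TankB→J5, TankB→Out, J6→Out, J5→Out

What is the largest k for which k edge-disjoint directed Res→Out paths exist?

5

Assign every edge capacity 1; by Menger, the answer equals the max flow.
Path Res→Out (+1); total 1.
Path Res→J7→Out (+1); total 2.
Path Res→TankB→Out (+1); total 3.
Path Res→J6→Out (+1); total 4.
Path Res→J5→Out (+1); total 5.
No residual Res→Out path; max flow = 5.
Certifying cut of size 5: {Res→J5, Res→J6, Res→J7, Res→Out, Res→TankB}.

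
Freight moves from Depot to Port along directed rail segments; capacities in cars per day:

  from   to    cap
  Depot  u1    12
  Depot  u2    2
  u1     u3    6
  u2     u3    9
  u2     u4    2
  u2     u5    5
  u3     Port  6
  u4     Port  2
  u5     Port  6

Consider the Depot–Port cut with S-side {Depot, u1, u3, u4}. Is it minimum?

No — its capacity is 10, but the minimum cut has capacity 8.

Given cut capacity: 2 + 6 + 2 = 10.
Augment Depot→u1→u3→Port: bottleneck 6, flow now 6.
Augment Depot→u2→u4→Port: bottleneck 2, flow now 8.
No augmenting path remains; maximum flow = 8.
In the residual graph, reachable from Depot: {Depot, u1}.
Min-cut edges: Depot→u2 (2), u1→u3 (6); capacity 2 + 6 = 8.
Cut capacity 10 exceeds the max flow 8, so it is not minimum.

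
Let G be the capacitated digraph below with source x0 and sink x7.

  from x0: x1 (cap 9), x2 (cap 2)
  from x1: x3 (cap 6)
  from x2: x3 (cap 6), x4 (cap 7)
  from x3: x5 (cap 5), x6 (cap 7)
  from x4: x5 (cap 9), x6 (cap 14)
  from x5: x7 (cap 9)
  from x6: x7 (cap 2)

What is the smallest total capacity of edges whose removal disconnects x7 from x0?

8

Augment x0→x1→x3→x5→x7: bottleneck 5, flow now 5.
Augment x0→x1→x3→x6→x7: bottleneck 1, flow now 6.
Augment x0→x2→x3→x6→x7: bottleneck 1, flow now 7.
Augment x0→x2→x4→x5→x7: bottleneck 1, flow now 8.
No augmenting path remains; maximum flow = 8.
By max-flow min-cut, the minimum cut capacity equals the max flow.
In the residual graph, reachable from x0: {x0, x1}.
Min-cut edges: x0→x2 (2), x1→x3 (6); capacity 2 + 6 = 8.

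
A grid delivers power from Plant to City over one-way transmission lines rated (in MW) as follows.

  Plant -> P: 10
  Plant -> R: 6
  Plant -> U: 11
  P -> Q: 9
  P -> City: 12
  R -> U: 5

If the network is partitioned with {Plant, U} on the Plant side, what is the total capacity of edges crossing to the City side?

Edges leaving {Plant, U}: Plant→P (10), Plant→R (6).
Cut capacity = 10 + 6 = 16.

16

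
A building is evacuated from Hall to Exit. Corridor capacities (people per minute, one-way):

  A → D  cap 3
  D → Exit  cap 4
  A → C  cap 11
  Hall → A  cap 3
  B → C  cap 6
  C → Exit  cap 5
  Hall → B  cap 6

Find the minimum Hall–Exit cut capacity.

Augment Hall→A→C→Exit: bottleneck 3, flow now 3.
Augment Hall→B→C→Exit: bottleneck 2, flow now 5.
Augment Hall→B→C→A→D→Exit: bottleneck 3, flow now 8. (uses reverse residual edge)
No augmenting path remains; maximum flow = 8.
By max-flow min-cut, the minimum cut capacity equals the max flow.
In the residual graph, reachable from Hall: {Hall, B, C}.
Min-cut edges: Hall→A (3), C→Exit (5); capacity 3 + 5 = 8.

8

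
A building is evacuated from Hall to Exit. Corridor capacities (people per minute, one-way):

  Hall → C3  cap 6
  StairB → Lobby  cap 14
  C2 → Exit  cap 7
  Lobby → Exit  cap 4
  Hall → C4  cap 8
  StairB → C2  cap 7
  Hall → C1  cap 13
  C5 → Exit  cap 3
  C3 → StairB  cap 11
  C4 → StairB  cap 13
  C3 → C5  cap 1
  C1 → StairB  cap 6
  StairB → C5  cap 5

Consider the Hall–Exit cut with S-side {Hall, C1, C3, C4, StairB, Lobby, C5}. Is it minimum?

Given cut capacity: 7 + 4 + 3 = 14.
Augment Hall→C3→C5→Exit: bottleneck 1, flow now 1.
Augment Hall→C1→StairB→Lobby→Exit: bottleneck 4, flow now 5.
Augment Hall→C1→StairB→C5→Exit: bottleneck 2, flow now 7.
Augment Hall→C3→StairB→C2→Exit: bottleneck 5, flow now 12.
Augment Hall→C4→StairB→C2→Exit: bottleneck 2, flow now 14.
No augmenting path remains; maximum flow = 14.
Cut capacity 14 equals the max flow, so it is a minimum cut.

Yes — it is a minimum cut (capacity 14).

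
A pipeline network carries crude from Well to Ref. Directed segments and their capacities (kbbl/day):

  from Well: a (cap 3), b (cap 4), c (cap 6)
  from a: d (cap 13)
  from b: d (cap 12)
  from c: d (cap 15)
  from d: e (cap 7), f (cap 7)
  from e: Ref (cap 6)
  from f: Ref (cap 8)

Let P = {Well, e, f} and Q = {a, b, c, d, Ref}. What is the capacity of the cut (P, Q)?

Edges leaving {Well, e, f}: Well→a (3), Well→b (4), Well→c (6), e→Ref (6), f→Ref (8).
Cut capacity = 3 + 4 + 6 + 6 + 8 = 27.

27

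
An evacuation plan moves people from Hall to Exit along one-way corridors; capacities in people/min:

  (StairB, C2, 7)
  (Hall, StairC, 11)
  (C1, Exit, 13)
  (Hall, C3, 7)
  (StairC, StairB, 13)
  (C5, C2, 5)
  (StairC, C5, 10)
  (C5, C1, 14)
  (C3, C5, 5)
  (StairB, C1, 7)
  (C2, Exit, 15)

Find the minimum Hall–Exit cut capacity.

16

Augment Hall→StairC→C5→C1→Exit: bottleneck 10, flow now 10.
Augment Hall→StairC→StairB→C1→Exit: bottleneck 1, flow now 11.
Augment Hall→C3→C5→C1→Exit: bottleneck 2, flow now 13.
Augment Hall→C3→C5→C2→Exit: bottleneck 3, flow now 16.
No augmenting path remains; maximum flow = 16.
By max-flow min-cut, the minimum cut capacity equals the max flow.
In the residual graph, reachable from Hall: {Hall, C3}.
Min-cut edges: Hall→StairC (11), C3→C5 (5); capacity 11 + 5 = 16.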